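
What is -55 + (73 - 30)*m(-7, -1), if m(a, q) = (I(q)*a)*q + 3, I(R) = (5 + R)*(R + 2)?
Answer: 1278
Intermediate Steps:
I(R) = (2 + R)*(5 + R) (I(R) = (5 + R)*(2 + R) = (2 + R)*(5 + R))
m(a, q) = 3 + a*q*(10 + q² + 7*q) (m(a, q) = ((10 + q² + 7*q)*a)*q + 3 = (a*(10 + q² + 7*q))*q + 3 = a*q*(10 + q² + 7*q) + 3 = 3 + a*q*(10 + q² + 7*q))
-55 + (73 - 30)*m(-7, -1) = -55 + (73 - 30)*(3 - 7*(-1)*(10 + (-1)² + 7*(-1))) = -55 + 43*(3 - 7*(-1)*(10 + 1 - 7)) = -55 + 43*(3 - 7*(-1)*4) = -55 + 43*(3 + 28) = -55 + 43*31 = -55 + 1333 = 1278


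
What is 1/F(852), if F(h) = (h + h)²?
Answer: 1/2903616 ≈ 3.4440e-7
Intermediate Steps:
F(h) = 4*h² (F(h) = (2*h)² = 4*h²)
1/F(852) = 1/(4*852²) = 1/(4*725904) = 1/2903616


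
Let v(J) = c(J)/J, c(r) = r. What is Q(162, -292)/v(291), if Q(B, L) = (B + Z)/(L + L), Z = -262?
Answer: 25/146 ≈ 0.17123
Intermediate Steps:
Q(B, L) = (-262 + B)/(2*L) (Q(B, L) = (B - 262)/(L + L) = (-262 + B)/((2*L)) = (-262 + B)*(1/(2*L)) = (-262 + B)/(2*L))
v(J) = 1 (v(J) = J/J = 1)
Q(162, -292)/v(291) = ((1/2)*(-262 + 162)/(-292))/1 = ((1/2)*(-1/292)*(-100))*1 = (25/146)*1 = 25/146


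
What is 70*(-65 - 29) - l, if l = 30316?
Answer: -36896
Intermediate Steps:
70*(-65 - 29) - l = 70*(-65 - 29) - 1*30316 = 70*(-94) - 30316 = -6580 - 30316 = -36896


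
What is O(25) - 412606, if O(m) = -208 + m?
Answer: -412789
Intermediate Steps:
O(25) - 412606 = (-208 + 25) - 412606 = -183 - 412606 = -412789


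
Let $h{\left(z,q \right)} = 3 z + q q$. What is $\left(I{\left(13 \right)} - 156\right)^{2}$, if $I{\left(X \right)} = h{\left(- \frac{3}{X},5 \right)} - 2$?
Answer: $\frac{3020644}{169} \approx 17874.0$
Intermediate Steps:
$h{\left(z,q \right)} = q^{2} + 3 z$ ($h{\left(z,q \right)} = 3 z + q^{2} = q^{2} + 3 z$)
$I{\left(X \right)} = 23 - \frac{9}{X}$ ($I{\left(X \right)} = \left(5^{2} + 3 \left(- \frac{3}{X}\right)\right) - 2 = \left(25 - \frac{9}{X}\right) - 2 = 23 - \frac{9}{X}$)
$\left(I{\left(13 \right)} - 156\right)^{2} = \left(\left(23 - \frac{9}{13}\right) - 156\right)^{2} = \left(\frac{290}{13} - 156\right)^{2} = \left(- \frac{1738}{13}\right)^{2} = \frac{3020644}{169}$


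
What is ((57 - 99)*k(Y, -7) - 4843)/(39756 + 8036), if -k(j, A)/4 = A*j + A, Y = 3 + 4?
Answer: -14251/47792 ≈ -0.29819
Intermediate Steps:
Y = 7
k(j, A) = -4*A - 4*A*j (k(j, A) = -4*(A*j + A) = -4*(A + A*j) = -4*A - 4*A*j)
((57 - 99)*k(Y, -7) - 4843)/(39756 + 8036) = ((57 - 99)*(-4*(-7)*(1 + 7)) - 4843)/(39756 + 8036) = (-(-168)*(-7)*8 - 4843)/47792 = (-42*224 - 4843)*(1/47792) = (-9408 - 4843)*(1/47792) = -14251*1/47792 = -14251/47792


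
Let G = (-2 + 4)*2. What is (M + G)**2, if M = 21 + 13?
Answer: 1444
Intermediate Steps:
M = 34
G = 4 (G = 2*2 = 4)
(M + G)**2 = (34 + 4)**2 = 38**2 = 1444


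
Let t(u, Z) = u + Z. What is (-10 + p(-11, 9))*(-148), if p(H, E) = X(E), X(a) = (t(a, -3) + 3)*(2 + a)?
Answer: -13172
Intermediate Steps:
t(u, Z) = Z + u
X(a) = a*(2 + a) (X(a) = ((-3 + a) + 3)*(2 + a) = a*(2 + a))
p(H, E) = E*(2 + E)
(-10 + p(-11, 9))*(-148) = (-10 + 9*(2 + 9))*(-148) = (-10 + 9*11)*(-148) = (-10 + 99)*(-148) = 89*(-148) = -13172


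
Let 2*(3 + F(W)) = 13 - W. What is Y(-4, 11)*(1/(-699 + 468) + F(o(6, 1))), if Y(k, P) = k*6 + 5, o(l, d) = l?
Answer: -4351/462 ≈ -9.4178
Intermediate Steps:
Y(k, P) = 5 + 6*k (Y(k, P) = 6*k + 5 = 5 + 6*k)
F(W) = 7/2 - W/2 (F(W) = -3 + (13 - W)/2 = -3 + (13/2 - W/2) = 7/2 - W/2)
Y(-4, 11)*(1/(-699 + 468) + F(o(6, 1))) = (5 + 6*(-4))*(1/(-699 + 468) + (7/2 - 1/2*6)) = (5 - 24)*(1/(-231) + (7/2 - 3)) = -19*(-1/231 + 1/2) = -19*229/462 = -4351/462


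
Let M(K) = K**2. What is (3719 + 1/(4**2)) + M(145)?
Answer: 395905/16 ≈ 24744.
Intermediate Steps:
(3719 + 1/(4**2)) + M(145) = (3719 + 1/(4**2)) + 145**2 = (3719 + 1/16) + 21025 = 59505/16 + 21025 = 395905/16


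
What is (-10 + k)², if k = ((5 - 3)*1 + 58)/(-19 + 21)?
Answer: 400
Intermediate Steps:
k = 30 (k = (2*1 + 58)/2 = (2 + 58)*(½) = 60*(½) = 30)
(-10 + k)² = (-10 + 30)² = 20² = 400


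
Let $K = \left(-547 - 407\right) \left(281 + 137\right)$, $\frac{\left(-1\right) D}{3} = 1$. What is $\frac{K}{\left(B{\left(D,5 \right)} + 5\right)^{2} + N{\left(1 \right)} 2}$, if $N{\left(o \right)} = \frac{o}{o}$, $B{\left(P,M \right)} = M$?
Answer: $- \frac{66462}{17} \approx -3909.5$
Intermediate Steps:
$D = -3$ ($D = \left(-3\right) 1 = -3$)
$N{\left(o \right)} = 1$
$K = -398772$ ($K = \left(-954\right) 418 = -398772$)
$\frac{K}{\left(B{\left(D,5 \right)} + 5\right)^{2} + N{\left(1 \right)} 2} = - \frac{398772}{\left(5 + 5\right)^{2} + 1 \cdot 2} = - \frac{398772}{10^{2} + 2} = - \frac{398772}{100 + 2} = - \frac{398772}{102} = \left(-398772\right) \frac{1}{102} = - \frac{66462}{17}$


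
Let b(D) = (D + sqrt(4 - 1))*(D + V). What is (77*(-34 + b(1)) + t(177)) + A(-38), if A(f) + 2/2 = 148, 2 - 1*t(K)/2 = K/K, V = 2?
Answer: -2238 + 231*sqrt(3) ≈ -1837.9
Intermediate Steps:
t(K) = 2 (t(K) = 4 - 2*K/K = 4 - 2*1 = 4 - 2 = 2)
A(f) = 147 (A(f) = -1 + 148 = 147)
b(D) = (2 + D)*(D + sqrt(3)) (b(D) = (D + sqrt(4 - 1))*(D + 2) = (D + sqrt(3))*(2 + D) = (2 + D)*(D + sqrt(3)))
(77*(-34 + b(1)) + t(177)) + A(-38) = (77*(-34 + (1**2 + 2*1 + 2*sqrt(3) + 1*sqrt(3))) + 2) + 147 = (77*(-34 + (1 + 2 + 2*sqrt(3) + sqrt(3))) + 2) + 147 = (77*(-34 + (3 + 3*sqrt(3))) + 2) + 147 = (77*(-31 + 3*sqrt(3)) + 2) + 147 = ((-2387 + 231*sqrt(3)) + 2) + 147 = (-2385 + 231*sqrt(3)) + 147 = -2238 + 231*sqrt(3)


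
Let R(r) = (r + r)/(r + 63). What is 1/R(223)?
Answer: 143/223 ≈ 0.64126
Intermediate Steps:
R(r) = 2*r/(63 + r) (R(r) = (2*r)/(63 + r) = 2*r/(63 + r))
1/R(223) = 1/(2*223/(63 + 223)) = 1/(2*223/286) = 1/(2*223*(1/286)) = 1/(223/143) = 143/223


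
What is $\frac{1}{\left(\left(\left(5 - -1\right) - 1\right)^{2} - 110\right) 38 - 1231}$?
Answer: $- \frac{1}{4461} \approx -0.00022416$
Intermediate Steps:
$\frac{1}{\left(\left(\left(5 - -1\right) - 1\right)^{2} - 110\right) 38 - 1231} = \frac{1}{\left(\left(\left(5 + 1\right) - 1\right)^{2} - 110\right) 38 - 1231} = \frac{1}{\left(\left(6 - 1\right)^{2} - 110\right) 38 - 1231} = \frac{1}{\left(5^{2} - 110\right) 38 - 1231} = \frac{1}{\left(25 - 110\right) 38 - 1231} = \frac{1}{\left(-85\right) 38 - 1231} = \frac{1}{-3230 - 1231} = \frac{1}{-4461} = - \frac{1}{4461}$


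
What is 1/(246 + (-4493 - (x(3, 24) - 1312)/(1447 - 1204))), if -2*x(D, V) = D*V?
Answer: -243/1030673 ≈ -0.00023577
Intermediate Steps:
x(D, V) = -D*V/2
1/(246 + (-4493 - (x(3, 24) - 1312)/(1447 - 1204))) = 1/(246 + (-4493 - (-½*3*24 - 1312)/(1447 - 1204))) = 1/(246 + (-4493 - (-36 - 1312)/243)) = 1/(246 + (-4493 - (-1348)/243)) = 1/(246 + (-4493 - 1*(-1348/243))) = 1/(246 + (-4493 + 1348/243)) = 1/(246 - 1090451/243) = 1/(-1030673/243) = -243/1030673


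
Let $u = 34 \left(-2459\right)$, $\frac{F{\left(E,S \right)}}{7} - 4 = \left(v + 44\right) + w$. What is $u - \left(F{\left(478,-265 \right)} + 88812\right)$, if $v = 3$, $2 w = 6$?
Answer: $-172796$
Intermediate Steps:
$w = 3$ ($w = \frac{1}{2} \cdot 6 = 3$)
$F{\left(E,S \right)} = 378$ ($F{\left(E,S \right)} = 28 + 7 \left(\left(3 + 44\right) + 3\right) = 28 + 7 \left(47 + 3\right) = 28 + 7 \cdot 50 = 28 + 350 = 378$)
$u = -83606$
$u - \left(F{\left(478,-265 \right)} + 88812\right) = -83606 - \left(378 + 88812\right) = -83606 - 89190 = -172796$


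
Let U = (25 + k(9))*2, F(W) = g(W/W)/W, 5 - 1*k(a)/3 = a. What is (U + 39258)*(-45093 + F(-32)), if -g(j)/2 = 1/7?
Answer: -7085732245/4 ≈ -1.7714e+9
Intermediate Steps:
g(j) = -2/7
k(a) = 15 - 3*a
F(W) = -2/(7*W)
U = 26 (U = (25 + (15 - 3*9))*2 = (25 + (15 - 27))*2 = (25 - 12)*2 = 13*2 = 26)
(U + 39258)*(-45093 + F(-32)) = (26 + 39258)*(-45093 - 2/7/(-32)) = 39284*(-45093 - 2/7*(-1/32)) = 39284*(-45093 + 1/112) = 39284*(-5050415/112) = -7085732245/4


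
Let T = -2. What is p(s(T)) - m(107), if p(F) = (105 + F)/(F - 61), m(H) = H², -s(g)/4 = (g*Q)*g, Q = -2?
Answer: -332158/29 ≈ -11454.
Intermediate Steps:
s(g) = 8*g² (s(g) = -4*g*(-2)*g = -4*(-2*g)*g = -(-8)*g² = 8*g²)
p(F) = (105 + F)/(-61 + F)
p(s(T)) - m(107) = (105 + 8*(-2)²)/(-61 + 8*(-2)²) - 1*107² = (105 + 8*4)/(-61 + 8*4) - 1*11449 = (105 + 32)/(-61 + 32) - 11449 = 137/(-29) - 11449 = -1/29*137 - 11449 = -137/29 - 11449 = -332158/29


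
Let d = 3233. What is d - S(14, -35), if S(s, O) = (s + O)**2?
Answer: 2792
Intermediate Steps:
S(s, O) = (O + s)**2
d - S(14, -35) = 3233 - (-35 + 14)**2 = 3233 - 1*(-21)**2 = 3233 - 1*441 = 3233 - 441 = 2792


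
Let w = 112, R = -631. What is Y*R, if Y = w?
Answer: -70672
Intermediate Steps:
Y = 112
Y*R = 112*(-631) = -70672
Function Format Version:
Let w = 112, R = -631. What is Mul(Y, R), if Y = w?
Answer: -70672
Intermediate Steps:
Y = 112
Mul(Y, R) = Mul(112, -631) = -70672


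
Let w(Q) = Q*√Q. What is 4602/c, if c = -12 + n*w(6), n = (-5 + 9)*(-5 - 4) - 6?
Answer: 767/5290 - 16107*√6/5290 ≈ -7.3132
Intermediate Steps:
w(Q) = Q^(3/2)
n = -42 (n = 4*(-9) - 6 = -36 - 6 = -42)
c = -12 - 252*√6 ≈ -629.27
4602/c = 4602/(-12 - 252*√6)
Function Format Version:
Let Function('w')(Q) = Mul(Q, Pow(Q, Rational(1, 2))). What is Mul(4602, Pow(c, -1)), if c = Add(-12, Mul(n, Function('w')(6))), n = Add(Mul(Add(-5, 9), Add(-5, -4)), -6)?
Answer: Add(Rational(767, 5290), Mul(Rational(-16107, 5290), Pow(6, Rational(1, 2)))) ≈ -7.3132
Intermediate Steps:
Function('w')(Q) = Pow(Q, Rational(3, 2))
n = -42 (n = Add(Mul(4, -9), -6) = Add(-36, -6) = -42)
c = Add(-12, Mul(-252, Pow(6, Rational(1, 2)))) (c = Add(-12, Mul(-42, Pow(6, Rational(3, 2)))) = Add(-12, Mul(-42, Mul(6, Pow(6, Rational(1, 2))))) = Add(-12, Mul(-252, Pow(6, Rational(1, 2)))) ≈ -629.27)
Mul(4602, Pow(c, -1)) = Mul(4602, Pow(Add(-12, Mul(-252, Pow(6, Rational(1, 2)))), -1))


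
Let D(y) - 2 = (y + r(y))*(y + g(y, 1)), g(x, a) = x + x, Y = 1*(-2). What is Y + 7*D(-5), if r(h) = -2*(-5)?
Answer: -513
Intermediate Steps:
Y = -2
r(h) = 10
g(x, a) = 2*x
D(y) = 2 + 3*y*(10 + y) (D(y) = 2 + (y + 10)*(y + 2*y) = 2 + (10 + y)*(3*y) = 2 + 3*y*(10 + y))
Y + 7*D(-5) = -2 + 7*(2 + 3*(-5)² + 30*(-5)) = -2 + 7*(2 + 3*25 - 150) = -2 + 7*(2 + 75 - 150) = -2 + 7*(-73) = -2 - 511 = -513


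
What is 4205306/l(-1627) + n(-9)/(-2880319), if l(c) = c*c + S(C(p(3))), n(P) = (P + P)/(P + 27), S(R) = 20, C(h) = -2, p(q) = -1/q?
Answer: 12112625419763/7624633560531 ≈ 1.5886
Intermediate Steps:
n(P) = 2*P/(27 + P) (n(P) = (2*P)/(27 + P) = 2*P/(27 + P))
l(c) = 20 + c**2 (l(c) = c*c + 20 = c**2 + 20 = 20 + c**2)
4205306/l(-1627) + n(-9)/(-2880319) = 4205306/(20 + (-1627)**2) + (2*(-9)/(27 - 9))/(-2880319) = 4205306/(20 + 2647129) + (2*(-9)/18)*(-1/2880319) = 4205306/2647149 + (2*(-9)*(1/18))*(-1/2880319) = 4205306*(1/2647149) - 1*(-1/2880319) = 4205306/2647149 + 1/2880319 = 12112625419763/7624633560531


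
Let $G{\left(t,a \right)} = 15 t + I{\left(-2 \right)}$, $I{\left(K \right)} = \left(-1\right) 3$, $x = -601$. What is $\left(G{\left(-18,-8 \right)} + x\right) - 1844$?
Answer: $-2718$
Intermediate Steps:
$I{\left(K \right)} = -3$
$G{\left(t,a \right)} = -3 + 15 t$ ($G{\left(t,a \right)} = 15 t - 3 = -3 + 15 t$)
$\left(G{\left(-18,-8 \right)} + x\right) - 1844 = \left(\left(-3 + 15 \left(-18\right)\right) - 601\right) - 1844 = \left(\left(-3 - 270\right) - 601\right) - 1844 = \left(-273 - 601\right) - 1844 = -874 - 1844 = -2718$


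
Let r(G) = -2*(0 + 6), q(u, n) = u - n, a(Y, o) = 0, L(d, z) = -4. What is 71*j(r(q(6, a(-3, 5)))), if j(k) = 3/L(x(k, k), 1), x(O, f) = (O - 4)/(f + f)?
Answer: -213/4 ≈ -53.250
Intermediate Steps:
x(O, f) = (-4 + O)/(2*f) (x(O, f) = (-4 + O)/((2*f)) = (-4 + O)*(1/(2*f)) = (-4 + O)/(2*f))
r(G) = -12 (r(G) = -2*6 = -12)
j(k) = -3/4 (j(k) = 3/(-4) = 3*(-1/4) = -3/4)
71*j(r(q(6, a(-3, 5)))) = 71*(-3/4) = -213/4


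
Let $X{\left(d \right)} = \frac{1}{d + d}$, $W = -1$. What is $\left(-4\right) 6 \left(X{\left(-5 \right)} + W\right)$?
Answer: $\frac{132}{5} \approx 26.4$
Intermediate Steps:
$X{\left(d \right)} = \frac{1}{2 d}$
$\left(-4\right) 6 \left(X{\left(-5 \right)} + W\right) = \left(-4\right) 6 \left(\frac{1}{2 \left(-5\right)} - 1\right) = - 24 \left(\frac{1}{2} \left(- \frac{1}{5}\right) - 1\right) = - 24 \left(- \frac{1}{10} - 1\right) = \left(-24\right) \left(- \frac{11}{10}\right) = \frac{132}{5}$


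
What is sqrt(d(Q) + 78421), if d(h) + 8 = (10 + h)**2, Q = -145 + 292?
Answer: sqrt(103062) ≈ 321.03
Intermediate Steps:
Q = 147
d(h) = -8 + (10 + h)**2
sqrt(d(Q) + 78421) = sqrt((-8 + (10 + 147)**2) + 78421) = sqrt((-8 + 157**2) + 78421) = sqrt((-8 + 24649) + 78421) = sqrt(24641 + 78421) = sqrt(103062)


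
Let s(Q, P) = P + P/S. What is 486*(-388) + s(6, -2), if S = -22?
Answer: -2074269/11 ≈ -1.8857e+5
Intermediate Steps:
s(Q, P) = 21*P/22 (s(Q, P) = P + P/(-22) = P + P*(-1/22) = P - P/22 = 21*P/22)
486*(-388) + s(6, -2) = 486*(-388) + (21/22)*(-2) = -188568 - 21/11 = -2074269/11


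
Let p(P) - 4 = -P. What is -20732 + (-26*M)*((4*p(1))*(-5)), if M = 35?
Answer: 33868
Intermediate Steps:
p(P) = 4 - P
-20732 + (-26*M)*((4*p(1))*(-5)) = -20732 + (-26*35)*((4*(4 - 1*1))*(-5)) = -20732 - 910*4*(4 - 1)*(-5) = -20732 - 910*4*3*(-5) = -20732 - 10920*(-5) = -20732 - 910*(-60) = -20732 + 54600 = 33868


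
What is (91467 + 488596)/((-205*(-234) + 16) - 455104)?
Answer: -580063/407118 ≈ -1.4248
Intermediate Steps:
(91467 + 488596)/((-205*(-234) + 16) - 455104) = 580063/((47970 + 16) - 455104) = 580063/(47986 - 455104) = 580063/(-407118) = 580063*(-1/407118) = -580063/407118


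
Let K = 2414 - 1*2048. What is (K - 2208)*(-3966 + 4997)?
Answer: -1899102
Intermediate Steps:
K = 366 (K = 2414 - 2048 = 366)
(K - 2208)*(-3966 + 4997) = (366 - 2208)*(-3966 + 4997) = -1842*1031 = -1899102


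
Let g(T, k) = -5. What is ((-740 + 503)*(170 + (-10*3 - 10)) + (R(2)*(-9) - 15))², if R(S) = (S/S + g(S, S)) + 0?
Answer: 947962521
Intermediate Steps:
R(S) = -4 (R(S) = (S/S - 5) + 0 = (1 - 5) + 0 = -4 + 0 = -4)
((-740 + 503)*(170 + (-10*3 - 10)) + (R(2)*(-9) - 15))² = ((-740 + 503)*(170 + (-10*3 - 10)) + (-4*(-9) - 15))² = (-237*(170 + (-30 - 10)) + (36 - 15))² = (-237*(170 - 40) + 21)² = (-237*130 + 21)² = (-30810 + 21)² = (-30789)² = 947962521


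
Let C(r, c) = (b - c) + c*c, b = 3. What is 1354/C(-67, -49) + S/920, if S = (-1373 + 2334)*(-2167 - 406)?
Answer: -6064172129/2256760 ≈ -2687.1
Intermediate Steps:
S = -2472653 (S = 961*(-2573) = -2472653)
C(r, c) = 3 + c² - c (C(r, c) = (3 - c) + c*c = (3 - c) + c² = 3 + c² - c)
1354/C(-67, -49) + S/920 = 1354/(3 + (-49)² - 1*(-49)) - 2472653/920 = 1354/(3 + 2401 + 49) - 2472653*1/920 = 1354/2453 - 2472653/920 = -6064172129/2256760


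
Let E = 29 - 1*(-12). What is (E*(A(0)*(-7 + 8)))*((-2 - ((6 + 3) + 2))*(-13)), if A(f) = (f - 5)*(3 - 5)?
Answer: 69290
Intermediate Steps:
A(f) = 10 - 2*f (A(f) = (-5 + f)*(-2) = 10 - 2*f)
E = 41 (E = 29 + 12 = 41)
(E*(A(0)*(-7 + 8)))*((-2 - ((6 + 3) + 2))*(-13)) = (41*((10 - 2*0)*(-7 + 8)))*((-2 - ((6 + 3) + 2))*(-13)) = (41*((10 + 0)*1))*((-2 - (9 + 2))*(-13)) = (41*(10*1))*((-2 - 1*11)*(-13)) = (41*10)*((-2 - 11)*(-13)) = 410*(-13*(-13)) = 410*169 = 69290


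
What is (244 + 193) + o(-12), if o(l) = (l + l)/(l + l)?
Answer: 438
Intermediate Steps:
o(l) = 1 (o(l) = (2*l)/((2*l)) = (2*l)*(1/(2*l)) = 1)
(244 + 193) + o(-12) = (244 + 193) + 1 = 437 + 1 = 438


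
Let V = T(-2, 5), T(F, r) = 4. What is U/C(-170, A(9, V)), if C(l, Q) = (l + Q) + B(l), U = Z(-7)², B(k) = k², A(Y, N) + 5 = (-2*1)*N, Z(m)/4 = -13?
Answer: 208/2209 ≈ 0.094160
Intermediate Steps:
V = 4
Z(m) = -52 (Z(m) = 4*(-13) = -52)
A(Y, N) = -5 - 2*N (A(Y, N) = -5 + (-2*1)*N = -5 - 2*N)
U = 2704 (U = (-52)² = 2704)
C(l, Q) = Q + l + l² (C(l, Q) = (l + Q) + l² = (Q + l) + l² = Q + l + l²)
U/C(-170, A(9, V)) = 2704/((-5 - 2*4) - 170 + (-170)²) = 2704/((-5 - 8) - 170 + 28900) = 2704/(-13 - 170 + 28900) = 2704/28717 = 2704*(1/28717) = 208/2209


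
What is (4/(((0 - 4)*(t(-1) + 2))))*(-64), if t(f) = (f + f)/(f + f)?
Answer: 64/3 ≈ 21.333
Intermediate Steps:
t(f) = 1 (t(f) = (2*f)/((2*f)) = (2*f)*(1/(2*f)) = 1)
(4/(((0 - 4)*(t(-1) + 2))))*(-64) = (4/(((0 - 4)*(1 + 2))))*(-64) = (4/((-4*3)))*(-64) = (4/(-12))*(-64) = (4*(-1/12))*(-64) = -1/3*(-64) = 64/3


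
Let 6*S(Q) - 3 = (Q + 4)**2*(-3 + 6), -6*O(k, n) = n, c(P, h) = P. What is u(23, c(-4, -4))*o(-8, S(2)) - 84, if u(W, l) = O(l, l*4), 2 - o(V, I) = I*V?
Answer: 316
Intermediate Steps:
O(k, n) = -n/6
S(Q) = 1/2 + (4 + Q)**2/2 (S(Q) = 1/2 + ((Q + 4)**2*(-3 + 6))/6 = 1/2 + ((4 + Q)**2*3)/6 = 1/2 + (3*(4 + Q)**2)/6 = 1/2 + (4 + Q)**2/2)
o(V, I) = 2 - I*V
u(W, l) = -2*l/3 (u(W, l) = -l*4/6 = -2*l/3)
u(23, c(-4, -4))*o(-8, S(2)) - 84 = (-2/3*(-4))*(2 - 1*(1/2 + (4 + 2)**2/2)*(-8)) - 84 = 8*(2 - 1*(1/2 + (1/2)*6**2)*(-8))/3 - 84 = 8*(2 - 1*(1/2 + (1/2)*36)*(-8))/3 - 84 = 8*(2 - 1*(1/2 + 18)*(-8))/3 - 84 = 8*(2 - 1*37/2*(-8))/3 - 84 = 8*(2 + 148)/3 - 84 = (8/3)*150 - 84 = 400 - 84 = 316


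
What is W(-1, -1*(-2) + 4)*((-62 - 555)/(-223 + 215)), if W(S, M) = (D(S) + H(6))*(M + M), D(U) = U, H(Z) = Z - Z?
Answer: -1851/2 ≈ -925.50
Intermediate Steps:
H(Z) = 0
W(S, M) = 2*M*S (W(S, M) = (S + 0)*(M + M) = S*(2*M) = 2*M*S)
W(-1, -1*(-2) + 4)*((-62 - 555)/(-223 + 215)) = (2*(-1*(-2) + 4)*(-1))*((-62 - 555)/(-223 + 215)) = (2*(2 + 4)*(-1))*(-617/(-8)) = (2*6*(-1))*(-617*(-⅛)) = -12*617/8 = -1851/2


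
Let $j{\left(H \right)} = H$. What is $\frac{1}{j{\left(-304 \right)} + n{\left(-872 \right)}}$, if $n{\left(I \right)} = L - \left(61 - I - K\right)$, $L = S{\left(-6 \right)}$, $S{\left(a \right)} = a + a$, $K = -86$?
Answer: $- \frac{1}{1335} \approx -0.00074906$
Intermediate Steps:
$S{\left(a \right)} = 2 a$
$L = -12$ ($L = 2 \left(-6\right) = -12$)
$n{\left(I \right)} = -159 + I$ ($n{\left(I \right)} = -12 + \left(\left(I - 86\right) - 61\right) = -12 + \left(\left(-86 + I\right) - 61\right) = -12 + \left(-147 + I\right) = -159 + I$)
$\frac{1}{j{\left(-304 \right)} + n{\left(-872 \right)}} = \frac{1}{-304 - 1031} = \frac{1}{-1335} = - \frac{1}{1335}$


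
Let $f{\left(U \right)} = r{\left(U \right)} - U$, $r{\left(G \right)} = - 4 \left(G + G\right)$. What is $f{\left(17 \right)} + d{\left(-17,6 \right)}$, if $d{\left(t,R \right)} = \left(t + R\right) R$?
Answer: $-219$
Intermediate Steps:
$d{\left(t,R \right)} = R \left(R + t\right)$ ($d{\left(t,R \right)} = \left(R + t\right) R = R \left(R + t\right)$)
$r{\left(G \right)} = - 8 G$ ($r{\left(G \right)} = - 4 \cdot 2 G = - 8 G$)
$f{\left(U \right)} = - 9 U$ ($f{\left(U \right)} = - 8 U - U = - 9 U$)
$f{\left(17 \right)} + d{\left(-17,6 \right)} = \left(-9\right) 17 + 6 \left(6 - 17\right) = -153 + 6 \left(-11\right) = -153 - 66 = -219$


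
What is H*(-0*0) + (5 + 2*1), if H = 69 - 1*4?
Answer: 7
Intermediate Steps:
H = 65 (H = 69 - 4 = 65)
H*(-0*0) + (5 + 2*1) = 65*(-0*0) + (5 + 2*1) = 65*(-19*0) + (5 + 2) = 65*0 + 7 = 0 + 7 = 7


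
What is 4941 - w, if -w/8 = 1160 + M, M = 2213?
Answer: 31925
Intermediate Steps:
w = -26984 (w = -8*(1160 + 2213) = -8*3373 = -26984)
4941 - w = 4941 - 1*(-26984) = 4941 + 26984 = 31925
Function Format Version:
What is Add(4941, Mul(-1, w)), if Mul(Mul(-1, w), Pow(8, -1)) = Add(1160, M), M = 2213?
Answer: 31925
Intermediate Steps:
w = -26984 (w = Mul(-8, Add(1160, 2213)) = Mul(-8, 3373) = -26984)
Add(4941, Mul(-1, w)) = Add(4941, Mul(-1, -26984)) = Add(4941, 26984) = 31925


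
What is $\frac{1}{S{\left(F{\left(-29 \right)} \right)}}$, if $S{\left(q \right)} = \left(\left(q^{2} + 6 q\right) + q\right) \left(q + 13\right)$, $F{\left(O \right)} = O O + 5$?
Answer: $\frac{1}{619887042} \approx 1.6132 \cdot 10^{-9}$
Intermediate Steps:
$F{\left(O \right)} = 5 + O^{2}$ ($F{\left(O \right)} = O^{2} + 5 = 5 + O^{2}$)
$S{\left(q \right)} = \left(13 + q\right) \left(q^{2} + 7 q\right)$ ($S{\left(q \right)} = \left(q^{2} + 7 q\right) \left(13 + q\right) = \left(13 + q\right) \left(q^{2} + 7 q\right)$)
$\frac{1}{S{\left(F{\left(-29 \right)} \right)}} = \frac{1}{\left(5 + \left(-29\right)^{2}\right) \left(91 + \left(5 + \left(-29\right)^{2}\right)^{2} + 20 \left(5 + \left(-29\right)^{2}\right)\right)} = \frac{1}{\left(5 + 841\right) \left(91 + \left(5 + 841\right)^{2} + 20 \left(5 + 841\right)\right)} = \frac{1}{846 \left(91 + 846^{2} + 20 \cdot 846\right)} = \frac{1}{846 \left(91 + 715716 + 16920\right)} = \frac{1}{846 \cdot 732727} = \frac{1}{619887042}$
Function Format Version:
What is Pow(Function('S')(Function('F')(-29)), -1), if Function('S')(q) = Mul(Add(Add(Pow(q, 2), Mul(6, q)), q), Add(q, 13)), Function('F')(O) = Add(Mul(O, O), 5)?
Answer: Rational(1, 619887042) ≈ 1.6132e-9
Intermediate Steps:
Function('F')(O) = Add(5, Pow(O, 2)) (Function('F')(O) = Add(Pow(O, 2), 5) = Add(5, Pow(O, 2)))
Function('S')(q) = Mul(Add(13, q), Add(Pow(q, 2), Mul(7, q))) (Function('S')(q) = Mul(Add(Pow(q, 2), Mul(7, q)), Add(13, q)) = Mul(Add(13, q), Add(Pow(q, 2), Mul(7, q))))
Pow(Function('S')(Function('F')(-29)), -1) = Pow(Mul(Add(5, Pow(-29, 2)), Add(91, Pow(Add(5, Pow(-29, 2)), 2), Mul(20, Add(5, Pow(-29, 2))))), -1) = Pow(Mul(Add(5, 841), Add(91, Pow(Add(5, 841), 2), Mul(20, Add(5, 841)))), -1) = Pow(Mul(846, Add(91, Pow(846, 2), Mul(20, 846))), -1) = Pow(Mul(846, Add(91, 715716, 16920)), -1) = Pow(Mul(846, 732727), -1) = Pow(619887042, -1) = Rational(1, 619887042)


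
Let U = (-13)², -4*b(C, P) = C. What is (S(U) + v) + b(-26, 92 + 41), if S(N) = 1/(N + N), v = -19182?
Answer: -3240659/169 ≈ -19176.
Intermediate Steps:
b(C, P) = -C/4
U = 169
S(N) = 1/(2*N)
(S(U) + v) + b(-26, 92 + 41) = ((½)/169 - 19182) - ¼*(-26) = ((½)*(1/169) - 19182) + 13/2 = (1/338 - 19182) + 13/2 = -6483515/338 + 13/2 = -3240659/169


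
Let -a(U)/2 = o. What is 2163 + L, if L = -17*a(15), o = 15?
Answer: 2673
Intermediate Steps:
a(U) = -30 (a(U) = -2*15 = -30)
L = 510 (L = -17*(-30) = 510)
2163 + L = 2163 + 510 = 2673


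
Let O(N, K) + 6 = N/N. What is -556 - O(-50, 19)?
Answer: -551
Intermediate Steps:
O(N, K) = -5 (O(N, K) = -6 + N/N = -6 + 1 = -5)
-556 - O(-50, 19) = -556 - 1*(-5) = -556 + 5 = -551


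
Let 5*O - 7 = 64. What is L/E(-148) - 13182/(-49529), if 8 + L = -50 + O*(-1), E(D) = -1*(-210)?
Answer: -4038869/52005450 ≈ -0.077662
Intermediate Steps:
O = 71/5 (O = 7/5 + (⅕)*64 = 7/5 + 64/5 = 71/5 ≈ 14.200)
E(D) = 210
L = -361/5 (L = -8 + (-50 + (71/5)*(-1)) = -8 + (-50 - 71/5) = -8 - 321/5 = -361/5 ≈ -72.200)
L/E(-148) - 13182/(-49529) = -361/5/210 - 13182/(-49529) = -361/5*1/210 - 13182*(-1/49529) = -361/1050 + 13182/49529 = -4038869/52005450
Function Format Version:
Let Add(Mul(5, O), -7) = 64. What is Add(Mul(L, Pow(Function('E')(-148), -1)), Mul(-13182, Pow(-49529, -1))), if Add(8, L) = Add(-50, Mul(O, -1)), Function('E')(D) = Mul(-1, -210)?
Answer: Rational(-4038869, 52005450) ≈ -0.077662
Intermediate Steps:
O = Rational(71, 5) (O = Add(Rational(7, 5), Mul(Rational(1, 5), 64)) = Add(Rational(7, 5), Rational(64, 5)) = Rational(71, 5) ≈ 14.200)
Function('E')(D) = 210
L = Rational(-361, 5) (L = Add(-8, Add(-50, Mul(Rational(71, 5), -1))) = Add(-8, Add(-50, Rational(-71, 5))) = Add(-8, Rational(-321, 5)) = Rational(-361, 5) ≈ -72.200)
Add(Mul(L, Pow(Function('E')(-148), -1)), Mul(-13182, Pow(-49529, -1))) = Add(Mul(Rational(-361, 5), Pow(210, -1)), Mul(-13182, Pow(-49529, -1))) = Add(Mul(Rational(-361, 5), Rational(1, 210)), Mul(-13182, Rational(-1, 49529))) = Add(Rational(-361, 1050), Rational(13182, 49529)) = Rational(-4038869, 52005450)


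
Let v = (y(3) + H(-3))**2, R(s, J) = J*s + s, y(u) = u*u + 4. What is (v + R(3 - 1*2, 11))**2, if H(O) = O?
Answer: 12544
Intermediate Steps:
y(u) = 4 + u**2 (y(u) = u**2 + 4 = 4 + u**2)
R(s, J) = s + J*s
v = 100 (v = ((4 + 3**2) - 3)**2 = ((4 + 9) - 3)**2 = (13 - 3)**2 = 10**2 = 100)
(v + R(3 - 1*2, 11))**2 = (100 + (3 - 1*2)*(1 + 11))**2 = (100 + (3 - 2)*12)**2 = (100 + 1*12)**2 = (100 + 12)**2 = 112**2 = 12544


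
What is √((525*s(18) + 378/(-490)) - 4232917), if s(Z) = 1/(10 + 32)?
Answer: I*√20741235830/70 ≈ 2057.4*I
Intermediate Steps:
s(Z) = 1/42
√((525*s(18) + 378/(-490)) - 4232917) = √((525*(1/42) + 378/(-490)) - 4232917) = √((25/2 + 378*(-1/490)) - 4232917) = √((25/2 - 27/35) - 4232917) = √(821/70 - 4232917) = √(-296303369/70) = I*√20741235830/70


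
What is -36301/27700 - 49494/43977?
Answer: -989130959/406054300 ≈ -2.4360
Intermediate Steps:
-36301/27700 - 49494/43977 = -36301*1/27700 - 49494*1/43977 = -36301/27700 - 16498/14659 = -989130959/406054300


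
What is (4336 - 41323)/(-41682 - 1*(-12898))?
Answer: 36987/28784 ≈ 1.2850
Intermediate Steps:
(4336 - 41323)/(-41682 - 1*(-12898)) = -36987/(-41682 + 12898) = -36987/(-28784) = -36987*(-1/28784) = 36987/28784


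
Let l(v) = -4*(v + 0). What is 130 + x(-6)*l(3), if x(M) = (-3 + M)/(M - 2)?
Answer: 233/2 ≈ 116.50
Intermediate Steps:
x(M) = (-3 + M)/(-2 + M)
l(v) = -4*v
130 + x(-6)*l(3) = 130 + ((-3 - 6)/(-2 - 6))*(-4*3) = 130 + (-9/(-8))*(-12) = 130 - 1/8*(-9)*(-12) = 130 + (9/8)*(-12) = 130 - 27/2 = 233/2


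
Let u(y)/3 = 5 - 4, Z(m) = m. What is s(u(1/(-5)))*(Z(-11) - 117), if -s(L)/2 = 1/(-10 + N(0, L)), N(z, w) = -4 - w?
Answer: -256/17 ≈ -15.059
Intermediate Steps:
u(y) = 3 (u(y) = 3*(5 - 4) = 3*1 = 3)
s(L) = -2/(-14 - L) (s(L) = -2/(-10 + (-4 - L)) = -2/(-14 - L))
s(u(1/(-5)))*(Z(-11) - 117) = (2/(14 + 3))*(-11 - 117) = (2/17)*(-128) = -256/17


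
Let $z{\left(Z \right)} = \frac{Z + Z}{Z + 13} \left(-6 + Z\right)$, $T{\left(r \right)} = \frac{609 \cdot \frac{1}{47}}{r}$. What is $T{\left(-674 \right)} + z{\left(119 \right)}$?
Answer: $\frac{106483468}{522687} \approx 203.72$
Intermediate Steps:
$T{\left(r \right)} = \frac{609}{47 r}$ ($T{\left(r \right)} = \frac{609 \cdot \frac{1}{47}}{r} = \frac{609}{47 r}$)
$z{\left(Z \right)} = \frac{2 Z \left(-6 + Z\right)}{13 + Z}$ ($z{\left(Z \right)} = \frac{2 Z}{13 + Z} \left(-6 + Z\right) = \frac{2 Z \left(-6 + Z\right)}{13 + Z}$)
$T{\left(-674 \right)} + z{\left(119 \right)} = \frac{609}{47 \left(-674\right)} + 2 \cdot 119 \frac{1}{13 + 119} \left(-6 + 119\right) = \frac{609}{47} \left(- \frac{1}{674}\right) + 2 \cdot 119 \cdot \frac{1}{132} \cdot 113 = - \frac{609}{31678} + 2 \cdot 119 \cdot \frac{1}{132} \cdot 113 = - \frac{609}{31678} + \frac{13447}{66} = \frac{106483468}{522687}$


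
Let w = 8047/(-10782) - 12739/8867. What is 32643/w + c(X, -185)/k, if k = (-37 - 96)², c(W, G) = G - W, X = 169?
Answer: -55203925886220876/3691776500783 ≈ -14953.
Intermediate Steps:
w = -208704647/95603994 (w = 8047*(-1/10782) - 12739*1/8867 = -8047/10782 - 12739/8867 = -208704647/95603994 ≈ -2.1830)
k = 17689 (k = (-133)² = 17689)
32643/w + c(X, -185)/k = 32643/(-208704647/95603994) + (-185 - 1*169)/17689 = 32643*(-95603994/208704647) + (-185 - 169)*(1/17689) = -3120801176142/208704647 - 354*1/17689 = -3120801176142/208704647 - 354/17689 = -55203925886220876/3691776500783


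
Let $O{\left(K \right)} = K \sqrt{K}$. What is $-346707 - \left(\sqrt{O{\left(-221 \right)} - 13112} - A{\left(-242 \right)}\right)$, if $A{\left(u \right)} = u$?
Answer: $-346949 - \sqrt{-13112 - 221 i \sqrt{221}} \approx -3.4696 \cdot 10^{5} + 115.39 i$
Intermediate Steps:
$O{\left(K \right)} = K^{\frac{3}{2}}$
$-346707 - \left(\sqrt{O{\left(-221 \right)} - 13112} - A{\left(-242 \right)}\right) = -346707 - \left(242 + \sqrt{\left(-221\right)^{\frac{3}{2}} - 13112}\right) = -346707 - \left(242 + \sqrt{- 221 i \sqrt{221} - 13112}\right) = -346707 - \left(242 + \sqrt{-13112 - 221 i \sqrt{221}}\right) = -346949 - \sqrt{-13112 - 221 i \sqrt{221}}$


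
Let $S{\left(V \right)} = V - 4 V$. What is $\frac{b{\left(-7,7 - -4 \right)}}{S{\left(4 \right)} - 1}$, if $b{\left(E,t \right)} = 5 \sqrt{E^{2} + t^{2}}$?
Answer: $- \frac{5 \sqrt{170}}{13} \approx -5.0148$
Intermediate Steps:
$S{\left(V \right)} = - 3 V$
$\frac{b{\left(-7,7 - -4 \right)}}{S{\left(4 \right)} - 1} = \frac{5 \sqrt{\left(-7\right)^{2} + \left(7 - -4\right)^{2}}}{\left(-3\right) 4 - 1} = \frac{5 \sqrt{49 + \left(7 + 4\right)^{2}}}{-12 - 1} = \frac{5 \sqrt{49 + 11^{2}}}{-13} = 5 \sqrt{49 + 121} \left(- \frac{1}{13}\right) = 5 \sqrt{170} \left(- \frac{1}{13}\right) = - \frac{5 \sqrt{170}}{13}$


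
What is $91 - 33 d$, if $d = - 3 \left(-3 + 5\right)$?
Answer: $289$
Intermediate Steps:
$d = -6$ ($d = \left(-3\right) 2 = -6$)
$91 - 33 d = 91 - -198 = 91 + 198 = 289$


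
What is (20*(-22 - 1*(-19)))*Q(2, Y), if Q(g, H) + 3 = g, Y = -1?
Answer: 60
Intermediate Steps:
Q(g, H) = -3 + g
(20*(-22 - 1*(-19)))*Q(2, Y) = (20*(-22 - 1*(-19)))*(-3 + 2) = (20*(-22 + 19))*(-1) = (20*(-3))*(-1) = -60*(-1) = 60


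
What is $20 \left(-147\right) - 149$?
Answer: $-3089$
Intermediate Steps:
$20 \left(-147\right) - 149 = -2940 - 149 = -3089$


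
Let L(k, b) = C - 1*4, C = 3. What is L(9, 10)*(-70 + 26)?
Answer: 44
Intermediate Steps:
L(k, b) = -1 (L(k, b) = 3 - 1*4 = 3 - 4 = -1)
L(9, 10)*(-70 + 26) = -(-70 + 26) = -1*(-44) = 44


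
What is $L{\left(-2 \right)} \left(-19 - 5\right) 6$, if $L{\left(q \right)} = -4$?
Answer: $576$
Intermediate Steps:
$L{\left(-2 \right)} \left(-19 - 5\right) 6 = - 4 \left(-19 - 5\right) 6 = \left(-4\right) \left(-24\right) 6 = 96 \cdot 6 = 576$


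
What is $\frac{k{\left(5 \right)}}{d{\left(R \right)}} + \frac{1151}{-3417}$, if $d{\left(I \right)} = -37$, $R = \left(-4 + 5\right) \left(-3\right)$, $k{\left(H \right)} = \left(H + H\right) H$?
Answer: $- \frac{213437}{126429} \approx -1.6882$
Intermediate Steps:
$k{\left(H \right)} = 2 H^{2}$ ($k{\left(H \right)} = 2 H H = 2 H^{2}$)
$R = -3$ ($R = 1 \left(-3\right) = -3$)
$\frac{k{\left(5 \right)}}{d{\left(R \right)}} + \frac{1151}{-3417} = \frac{2 \cdot 5^{2}}{-37} + \frac{1151}{-3417} = 2 \cdot 25 \left(- \frac{1}{37}\right) + 1151 \left(- \frac{1}{3417}\right) = 50 \left(- \frac{1}{37}\right) - \frac{1151}{3417} = - \frac{50}{37} - \frac{1151}{3417} = - \frac{213437}{126429}$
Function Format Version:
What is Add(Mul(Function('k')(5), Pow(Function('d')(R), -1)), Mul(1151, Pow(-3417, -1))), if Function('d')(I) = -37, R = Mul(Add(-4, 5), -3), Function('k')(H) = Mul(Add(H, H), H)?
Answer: Rational(-213437, 126429) ≈ -1.6882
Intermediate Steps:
Function('k')(H) = Mul(2, Pow(H, 2)) (Function('k')(H) = Mul(Mul(2, H), H) = Mul(2, Pow(H, 2)))
R = -3 (R = Mul(1, -3) = -3)
Add(Mul(Function('k')(5), Pow(Function('d')(R), -1)), Mul(1151, Pow(-3417, -1))) = Add(Mul(Mul(2, Pow(5, 2)), Pow(-37, -1)), Mul(1151, Pow(-3417, -1))) = Add(Mul(Mul(2, 25), Rational(-1, 37)), Mul(1151, Rational(-1, 3417))) = Add(Mul(50, Rational(-1, 37)), Rational(-1151, 3417)) = Add(Rational(-50, 37), Rational(-1151, 3417)) = Rational(-213437, 126429)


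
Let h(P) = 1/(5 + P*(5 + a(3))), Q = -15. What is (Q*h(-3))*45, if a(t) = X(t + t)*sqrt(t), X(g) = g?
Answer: -3375/436 + 6075*sqrt(3)/436 ≈ 16.393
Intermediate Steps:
a(t) = 2*t**(3/2) (a(t) = (t + t)*sqrt(t) = (2*t)*sqrt(t) = 2*t**(3/2))
h(P) = 1/(5 + P*(5 + 6*sqrt(3))) (h(P) = 1/(5 + P*(5 + 2*3**(3/2))) = 1/(5 + P*(5 + 2*(3*sqrt(3)))) = 1/(5 + P*(5 + 6*sqrt(3))))
(Q*h(-3))*45 = -15/(5 + 5*(-3) + 6*(-3)*sqrt(3))*45 = -15/(5 - 15 - 18*sqrt(3))*45 = -15/(-10 - 18*sqrt(3))*45 = -675/(-10 - 18*sqrt(3))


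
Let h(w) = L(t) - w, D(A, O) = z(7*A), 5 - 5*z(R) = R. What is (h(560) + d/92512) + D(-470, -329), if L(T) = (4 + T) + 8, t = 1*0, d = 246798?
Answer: 5257815/46256 ≈ 113.67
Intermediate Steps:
t = 0
z(R) = 1 - R/5
D(A, O) = 1 - 7*A/5
L(T) = 12 + T
h(w) = 12 - w (h(w) = (12 + 0) - w = 12 - w)
(h(560) + d/92512) + D(-470, -329) = ((12 - 1*560) + 246798/92512) + (1 - 7/5*(-470)) = ((12 - 560) + 246798*(1/92512)) + (1 + 658) = (-548 + 123399/46256) + 659 = -25224889/46256 + 659 = 5257815/46256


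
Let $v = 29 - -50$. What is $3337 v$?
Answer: $263623$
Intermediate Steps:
$v = 79$ ($v = 29 + 50 = 79$)
$3337 v = 3337 \cdot 79 = 263623$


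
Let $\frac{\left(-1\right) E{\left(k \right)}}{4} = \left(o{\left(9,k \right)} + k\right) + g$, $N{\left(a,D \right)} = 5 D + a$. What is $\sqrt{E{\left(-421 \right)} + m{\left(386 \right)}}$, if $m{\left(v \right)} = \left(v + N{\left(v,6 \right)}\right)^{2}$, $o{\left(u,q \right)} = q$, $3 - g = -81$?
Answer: $6 \sqrt{17951} \approx 803.89$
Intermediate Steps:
$N{\left(a,D \right)} = a + 5 D$
$g = 84$ ($g = 3 - -81 = 3 + 81 = 84$)
$E{\left(k \right)} = -336 - 8 k$ ($E{\left(k \right)} = - 4 \left(\left(k + k\right) + 84\right) = - 4 \left(2 k + 84\right) = - 4 \left(84 + 2 k\right) = -336 - 8 k$)
$m{\left(v \right)} = \left(30 + 2 v\right)^{2}$ ($m{\left(v \right)} = \left(v + \left(v + 5 \cdot 6\right)\right)^{2} = \left(v + \left(v + 30\right)\right)^{2} = \left(v + \left(30 + v\right)\right)^{2} = \left(30 + 2 v\right)^{2}$)
$\sqrt{E{\left(-421 \right)} + m{\left(386 \right)}} = \sqrt{\left(-336 - -3368\right) + 4 \left(15 + 386\right)^{2}} = \sqrt{\left(-336 + 3368\right) + 4 \cdot 401^{2}} = \sqrt{3032 + 4 \cdot 160801} = \sqrt{3032 + 643204} = \sqrt{646236} = 6 \sqrt{17951}$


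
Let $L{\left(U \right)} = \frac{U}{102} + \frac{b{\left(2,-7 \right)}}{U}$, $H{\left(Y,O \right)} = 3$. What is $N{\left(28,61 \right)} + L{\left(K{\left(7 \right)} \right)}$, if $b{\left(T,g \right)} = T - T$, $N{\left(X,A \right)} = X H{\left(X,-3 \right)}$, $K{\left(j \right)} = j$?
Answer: $\frac{8575}{102} \approx 84.069$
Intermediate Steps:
$N{\left(X,A \right)} = 3 X$ ($N{\left(X,A \right)} = X 3 = 3 X$)
$b{\left(T,g \right)} = 0$
$L{\left(U \right)} = \frac{U}{102}$ ($L{\left(U \right)} = \frac{U}{102} + \frac{0}{U} = U \frac{1}{102} + 0 = \frac{U}{102} + 0 = \frac{U}{102}$)
$N{\left(28,61 \right)} + L{\left(K{\left(7 \right)} \right)} = 3 \cdot 28 + \frac{1}{102} \cdot 7 = 84 + \frac{7}{102} = \frac{8575}{102}$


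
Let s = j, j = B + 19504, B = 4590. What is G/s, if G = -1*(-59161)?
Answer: 59161/24094 ≈ 2.4554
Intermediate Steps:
j = 24094 (j = 4590 + 19504 = 24094)
s = 24094
G = 59161
G/s = 59161/24094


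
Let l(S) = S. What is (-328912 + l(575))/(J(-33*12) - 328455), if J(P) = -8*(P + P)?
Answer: 328337/322119 ≈ 1.0193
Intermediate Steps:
J(P) = -16*P
(-328912 + l(575))/(J(-33*12) - 328455) = (-328912 + 575)/(-(-528)*12 - 328455) = -328337/(-16*(-396) - 328455) = -328337/(6336 - 328455) = -328337/(-322119) = -328337*(-1/322119) = 328337/322119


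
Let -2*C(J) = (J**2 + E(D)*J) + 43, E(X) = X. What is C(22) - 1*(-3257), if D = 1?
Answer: 5965/2 ≈ 2982.5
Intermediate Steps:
C(J) = -43/2 - J/2 - J**2/2 (C(J) = -((J**2 + 1*J) + 43)/2 = -((J**2 + J) + 43)/2 = -((J + J**2) + 43)/2 = -(43 + J + J**2)/2 = -43/2 - J/2 - J**2/2)
C(22) - 1*(-3257) = (-43/2 - 1/2*22 - 1/2*22**2) - 1*(-3257) = (-43/2 - 11 - 1/2*484) + 3257 = (-43/2 - 11 - 242) + 3257 = -549/2 + 3257 = 5965/2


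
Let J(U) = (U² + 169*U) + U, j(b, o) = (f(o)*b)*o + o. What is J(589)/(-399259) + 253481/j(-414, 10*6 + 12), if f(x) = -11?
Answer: -45410275381/130940981640 ≈ -0.34680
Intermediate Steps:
j(b, o) = o - 11*b*o (j(b, o) = (-11*b)*o + o = -11*b*o + o = o - 11*b*o)
J(U) = U² + 170*U
J(589)/(-399259) + 253481/j(-414, 10*6 + 12) = (589*(170 + 589))/(-399259) + 253481/(((10*6 + 12)*(1 - 11*(-414)))) = (589*759)*(-1/399259) + 253481/(((60 + 12)*(1 + 4554))) = 447051*(-1/399259) + 253481/((72*4555)) = -447051/399259 + 253481/327960 = -45410275381/130940981640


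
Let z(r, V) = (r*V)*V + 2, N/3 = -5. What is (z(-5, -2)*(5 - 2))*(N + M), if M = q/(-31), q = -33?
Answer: 23328/31 ≈ 752.52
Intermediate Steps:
N = -15 (N = 3*(-5) = -15)
z(r, V) = 2 + r*V**2 (z(r, V) = (V*r)*V + 2 = r*V**2 + 2 = 2 + r*V**2)
M = 33/31 (M = -33/(-31) = -33*(-1/31) = 33/31 ≈ 1.0645)
(z(-5, -2)*(5 - 2))*(N + M) = ((2 - 5*(-2)**2)*(5 - 2))*(-15 + 33/31) = ((2 - 5*4)*3)*(-432/31) = ((2 - 20)*3)*(-432/31) = -18*3*(-432/31) = -54*(-432/31) = 23328/31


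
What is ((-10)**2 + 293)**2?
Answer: 154449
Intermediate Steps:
((-10)**2 + 293)**2 = (100 + 293)**2 = 393**2 = 154449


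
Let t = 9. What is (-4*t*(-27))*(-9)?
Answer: -8748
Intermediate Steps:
(-4*t*(-27))*(-9) = (-4*9*(-27))*(-9) = -36*(-27)*(-9) = 972*(-9) = -8748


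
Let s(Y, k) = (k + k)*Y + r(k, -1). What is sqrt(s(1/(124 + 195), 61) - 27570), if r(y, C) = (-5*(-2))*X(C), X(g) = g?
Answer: I*sqrt(2806529462)/319 ≈ 166.07*I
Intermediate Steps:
r(y, C) = 10*C (r(y, C) = (-5*(-2))*C = 10*C)
s(Y, k) = -10 + 2*Y*k (s(Y, k) = (k + k)*Y + 10*(-1) = (2*k)*Y - 10 = 2*Y*k - 10 = -10 + 2*Y*k)
sqrt(s(1/(124 + 195), 61) - 27570) = sqrt((-10 + 2*61/(124 + 195)) - 27570) = sqrt((-10 + 2*61/319) - 27570) = sqrt((-10 + 2*(1/319)*61) - 27570) = sqrt((-10 + 122/319) - 27570) = sqrt(-3068/319 - 27570) = sqrt(-8797898/319) = I*sqrt(2806529462)/319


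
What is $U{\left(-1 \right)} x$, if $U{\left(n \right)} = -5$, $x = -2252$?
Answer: $11260$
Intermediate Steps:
$U{\left(-1 \right)} x = \left(-5\right) \left(-2252\right) = 11260$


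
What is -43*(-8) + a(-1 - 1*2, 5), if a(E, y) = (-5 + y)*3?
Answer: 344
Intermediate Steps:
a(E, y) = -15 + 3*y
-43*(-8) + a(-1 - 1*2, 5) = -43*(-8) + (-15 + 3*5) = 344 + (-15 + 15) = 344 + 0 = 344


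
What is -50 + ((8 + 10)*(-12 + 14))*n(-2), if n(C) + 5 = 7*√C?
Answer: -230 + 252*I*√2 ≈ -230.0 + 356.38*I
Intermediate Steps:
n(C) = -5 + 7*√C
-50 + ((8 + 10)*(-12 + 14))*n(-2) = -50 + ((8 + 10)*(-12 + 14))*(-5 + 7*√(-2)) = -50 + (18*2)*(-5 + 7*(I*√2)) = -50 + 36*(-5 + 7*I*√2) = -50 + (-180 + 252*I*√2) = -230 + 252*I*√2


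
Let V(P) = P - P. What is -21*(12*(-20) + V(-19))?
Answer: 5040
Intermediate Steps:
V(P) = 0
-21*(12*(-20) + V(-19)) = -21*(12*(-20) + 0) = -21*(-240 + 0) = -21*(-240) = 5040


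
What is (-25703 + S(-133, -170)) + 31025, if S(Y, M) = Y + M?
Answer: 5019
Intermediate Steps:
S(Y, M) = M + Y
(-25703 + S(-133, -170)) + 31025 = (-25703 + (-170 - 133)) + 31025 = (-25703 - 303) + 31025 = -26006 + 31025 = 5019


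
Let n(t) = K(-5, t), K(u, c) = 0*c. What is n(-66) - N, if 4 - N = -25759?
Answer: -25763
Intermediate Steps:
K(u, c) = 0
n(t) = 0
N = 25763 (N = 4 - 1*(-25759) = 4 + 25759 = 25763)
n(-66) - N = 0 - 1*25763 = 0 - 25763 = -25763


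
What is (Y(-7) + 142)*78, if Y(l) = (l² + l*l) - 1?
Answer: 18642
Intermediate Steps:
Y(l) = -1 + 2*l² (Y(l) = (l² + l²) - 1 = 2*l² - 1 = -1 + 2*l²)
(Y(-7) + 142)*78 = ((-1 + 2*(-7)²) + 142)*78 = ((-1 + 2*49) + 142)*78 = ((-1 + 98) + 142)*78 = (97 + 142)*78 = 239*78 = 18642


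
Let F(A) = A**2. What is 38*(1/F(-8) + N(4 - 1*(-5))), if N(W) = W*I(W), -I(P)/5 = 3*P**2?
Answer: -13296941/32 ≈ -4.1553e+5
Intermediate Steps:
I(P) = -15*P**2
N(W) = -15*W**3 (N(W) = W*(-15*W**2) = -15*W**3)
38*(1/F(-8) + N(4 - 1*(-5))) = 38*(1/((-8)**2) - 15*(4 - 1*(-5))**3) = 38*(1/64 - 15*(4 + 5)**3) = 38*(1/64 - 15*9**3) = 38*(1/64 - 15*729) = 38*(1/64 - 10935) = 38*(-699839/64) = -13296941/32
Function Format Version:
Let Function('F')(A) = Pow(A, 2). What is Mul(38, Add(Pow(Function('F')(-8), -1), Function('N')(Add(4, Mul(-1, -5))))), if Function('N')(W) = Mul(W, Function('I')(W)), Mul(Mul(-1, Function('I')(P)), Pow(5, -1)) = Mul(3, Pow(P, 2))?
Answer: Rational(-13296941, 32) ≈ -4.1553e+5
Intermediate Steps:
Function('I')(P) = Mul(-15, Pow(P, 2)) (Function('I')(P) = Mul(-5, Mul(3, Pow(P, 2))) = Mul(-15, Pow(P, 2)))
Function('N')(W) = Mul(-15, Pow(W, 3)) (Function('N')(W) = Mul(W, Mul(-15, Pow(W, 2))) = Mul(-15, Pow(W, 3)))
Mul(38, Add(Pow(Function('F')(-8), -1), Function('N')(Add(4, Mul(-1, -5))))) = Mul(38, Add(Pow(Pow(-8, 2), -1), Mul(-15, Pow(Add(4, Mul(-1, -5)), 3)))) = Mul(38, Add(Pow(64, -1), Mul(-15, Pow(Add(4, 5), 3)))) = Mul(38, Add(Rational(1, 64), Mul(-15, Pow(9, 3)))) = Mul(38, Add(Rational(1, 64), Mul(-15, 729))) = Mul(38, Add(Rational(1, 64), -10935)) = Mul(38, Rational(-699839, 64)) = Rational(-13296941, 32)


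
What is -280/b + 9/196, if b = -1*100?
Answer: 2789/980 ≈ 2.8459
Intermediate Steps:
b = -100
-280/b + 9/196 = -280/(-100) + 9/196 = -280*(-1/100) + 9*(1/196) = 14/5 + 9/196 = 2789/980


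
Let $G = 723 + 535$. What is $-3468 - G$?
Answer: $-4726$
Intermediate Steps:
$G = 1258$
$-3468 - G = -3468 - 1258 = -4726$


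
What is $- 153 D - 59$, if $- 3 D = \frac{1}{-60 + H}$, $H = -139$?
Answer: $- \frac{11792}{199} \approx -59.256$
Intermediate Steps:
$D = \frac{1}{597}$ ($D = - \frac{1}{3 \left(-60 - 139\right)} = - \frac{1}{3 \left(-199\right)} = \left(- \frac{1}{3}\right) \left(- \frac{1}{199}\right) = \frac{1}{597} \approx 0.001675$)
$- 153 D - 59 = \left(-153\right) \frac{1}{597} - 59 = - \frac{51}{199} - 59 = - \frac{11792}{199}$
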